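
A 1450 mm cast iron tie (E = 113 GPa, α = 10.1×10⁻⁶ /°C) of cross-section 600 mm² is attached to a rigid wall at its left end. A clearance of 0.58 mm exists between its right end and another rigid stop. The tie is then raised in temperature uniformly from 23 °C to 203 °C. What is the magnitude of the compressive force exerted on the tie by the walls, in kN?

P ≈ 96.1 kN

Free thermal elongation = αΔT L = 10.1×10⁻⁶ × 180 × 1450 = 2.636 mm.
The gap closes (δ_free > 0.58 mm) and the wall then resists a further 2.636 − 0.58 = 2.056 mm of expansion.
So σ = E(δ_free − g)/L = 113×10³ × 2.056/1450 = 160.2 MPa.
Force on the wall = σA = 160.2 × 600 mm² = 96.14 kN.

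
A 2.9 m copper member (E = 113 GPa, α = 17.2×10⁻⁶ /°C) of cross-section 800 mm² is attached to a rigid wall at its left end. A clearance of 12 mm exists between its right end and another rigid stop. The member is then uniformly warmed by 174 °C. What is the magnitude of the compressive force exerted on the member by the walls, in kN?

If the wall were absent the member would grow by αΔT L = 17.2×10⁻⁶ × 174 × 2900 = 8.679 mm.
Since δ_free = 8.68 mm is less than the 12 mm gap, the member never touches the wall. No axial force develops.

P ≈ 0 kN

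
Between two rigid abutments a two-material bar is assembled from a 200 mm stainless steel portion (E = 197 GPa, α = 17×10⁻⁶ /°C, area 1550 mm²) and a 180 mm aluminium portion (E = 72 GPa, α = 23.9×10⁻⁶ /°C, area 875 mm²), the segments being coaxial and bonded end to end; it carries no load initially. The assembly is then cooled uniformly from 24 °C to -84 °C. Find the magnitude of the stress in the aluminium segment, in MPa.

σ ≈ 271 MPa (tensile)

If the supports were absent, the total length change would be Σ αᵢΔT Lᵢ = 17×10⁻⁶×108×200 + 23.9×10⁻⁶×108×180 = 0.8318 mm.
The rigid supports impose zero overall length change; the single axial force P common to all segments must satisfy P Σ Lᵢ/(AᵢEᵢ) = δ_free.
Σ Lᵢ/(AᵢEᵢ) = 200/(1550×197×10³) + 180/(875×72×10³) = 3.512×10⁻⁶ mm/N.
So P = 0.8318 / 3.512×10⁻⁶ = 236.8 kN, tensile.
σ_{aluminium} = P / A = 236800 / 875 = 270.7 MPa.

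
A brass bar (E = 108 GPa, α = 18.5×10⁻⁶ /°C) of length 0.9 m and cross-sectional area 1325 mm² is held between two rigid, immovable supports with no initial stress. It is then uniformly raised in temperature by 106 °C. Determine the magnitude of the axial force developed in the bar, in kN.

With zero net strain, σ = E·αΔT = 108 GPa × 18.5×10⁻⁶ × 106 = 211.8 MPa.
Axial force P = σA = 211.8 × 1325 = 280600 N = 280.6 kN, compressive.

P ≈ 281 kN (compressive)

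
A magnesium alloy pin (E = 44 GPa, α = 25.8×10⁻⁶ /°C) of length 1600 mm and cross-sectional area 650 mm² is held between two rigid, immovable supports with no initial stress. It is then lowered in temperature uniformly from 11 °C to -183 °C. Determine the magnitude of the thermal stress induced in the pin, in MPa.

Because both ends are immovable the net strain is zero, and the suppressed thermal strain is αΔT = 25.8×10⁻⁶ × 194 = 5005.2×10⁻⁶.
The stress required to suppress this strain is σ = Eε = 44×10³ × 5005.2×10⁻⁶ = 220.2 MPa, tensile since the pin is trying to contract.

σ ≈ 220 MPa (tensile)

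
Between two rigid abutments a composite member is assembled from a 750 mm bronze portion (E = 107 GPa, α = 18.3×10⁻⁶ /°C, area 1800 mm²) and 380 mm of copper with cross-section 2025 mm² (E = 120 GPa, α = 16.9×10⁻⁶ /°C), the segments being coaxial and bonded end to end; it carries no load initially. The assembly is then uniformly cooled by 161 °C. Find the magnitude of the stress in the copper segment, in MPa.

If the supports were absent, the total length change would be Σ αᵢΔT Lᵢ = 18.3×10⁻⁶×161×750 + 16.9×10⁻⁶×161×380 = 3.244 mm.
Since the ends are fixed, an axial force P builds up, equal in every segment, with P · Σ Lᵢ/(AᵢEᵢ) = δ_free.
The series flexibility is Σ Lᵢ/(AᵢEᵢ) = 750/(1800×107×10³) + 380/(2025×120×10³) = 5.458×10⁻⁶ mm/N.
So P = 3.244 / 5.458×10⁻⁶ = 594.3 kN, tensile.
σ_{copper} = P / A = 594300 / 2025 = 293.5 MPa.

σ ≈ 293 MPa (tensile)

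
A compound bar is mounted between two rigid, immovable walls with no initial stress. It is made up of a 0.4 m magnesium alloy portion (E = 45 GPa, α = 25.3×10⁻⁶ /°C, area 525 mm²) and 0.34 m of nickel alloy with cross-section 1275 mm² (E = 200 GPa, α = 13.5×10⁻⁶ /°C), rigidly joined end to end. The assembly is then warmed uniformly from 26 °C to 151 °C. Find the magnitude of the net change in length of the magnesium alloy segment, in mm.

With the walls removed the bar would change length by δ_free = Σ αᵢΔT Lᵢ = 25.3×10⁻⁶×125×400 + 13.5×10⁻⁶×125×340 = 1.839 mm.
Since the ends are fixed, an axial force P builds up, equal in every segment, with P · Σ Lᵢ/(AᵢEᵢ) = δ_free.
Σ Lᵢ/(AᵢEᵢ) = 400/(525×45×10³) + 340/(1275×200×10³) = 1.826×10⁻⁵ mm/N.
So P = 1.839 / 1.826×10⁻⁵ = 100.7 kN, compressive.
For the magnesium alloy segment, free thermal change = 25.3×10⁻⁶×125×400 = 1.265 mm and elastic change from P = 100700×400/(525×45×10³) = 1.705 mm; these oppose, so the net change is 0.44 mm (segment shortens).

|ΔL| ≈ 0.44 mm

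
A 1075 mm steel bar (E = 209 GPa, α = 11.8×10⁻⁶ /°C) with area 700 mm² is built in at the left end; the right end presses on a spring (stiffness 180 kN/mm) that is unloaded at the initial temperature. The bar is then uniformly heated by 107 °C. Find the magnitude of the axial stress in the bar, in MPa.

σ ≈ 150 MPa (compressive)

Free thermal expansion: δ_free = αΔT L = 11.8×10⁻⁶ × 107 × 1075 = 1.357 mm.
Let P be the compressive force at the spring. The bar shortens elastically by PL/(AE) and the spring compresses by P/k; together these equal δ_free.
So P = δ_free / [L/(AE) + 1/k] = 1.357 / [ 1075/(700×209×10³) + 1/(180×10³) ].
P = 1.357 / 1.29×10⁻⁵ = 105200 N.
σ = P/A = 105200/700 = 150.3 MPa.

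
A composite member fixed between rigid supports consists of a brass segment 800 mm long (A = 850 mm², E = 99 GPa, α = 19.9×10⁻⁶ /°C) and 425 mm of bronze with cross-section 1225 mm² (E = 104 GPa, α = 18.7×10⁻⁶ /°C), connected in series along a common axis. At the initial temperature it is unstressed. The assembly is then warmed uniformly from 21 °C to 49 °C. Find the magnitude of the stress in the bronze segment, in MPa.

If the supports were absent, the total length change would be Σ αᵢΔT Lᵢ = 19.9×10⁻⁶×28×800 + 18.7×10⁻⁶×28×425 = 0.6683 mm.
The rigid supports impose zero overall length change; the single axial force P common to all segments must satisfy P Σ Lᵢ/(AᵢEᵢ) = δ_free.
The series flexibility is Σ Lᵢ/(AᵢEᵢ) = 800/(850×99×10³) + 425/(1225×104×10³) = 1.284×10⁻⁵ mm/N.
P = 0.6683 / 1.284×10⁻⁵ = 52040 N = 52.04 kN, compressive.
σ_{bronze} = P / A = 52040 / 1225 = 42.48 MPa.

σ ≈ 42.5 MPa (compressive)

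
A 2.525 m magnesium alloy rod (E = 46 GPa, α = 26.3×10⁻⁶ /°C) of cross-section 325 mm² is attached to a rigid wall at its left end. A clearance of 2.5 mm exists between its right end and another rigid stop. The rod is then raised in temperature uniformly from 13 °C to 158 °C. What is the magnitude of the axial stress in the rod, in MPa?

σ ≈ 130 MPa (compressive)

Unrestrained expansion: δ_free = αΔT L = 26.3×10⁻⁶ × 145 × 2525 = 9.629 mm.
The gap closes (δ_free > 2.5 mm) and the wall then resists a further 9.629 − 2.5 = 7.129 mm of expansion.
So σ = E(δ_free − g)/L = 46×10³ × 7.129/2525 = 129.9 MPa.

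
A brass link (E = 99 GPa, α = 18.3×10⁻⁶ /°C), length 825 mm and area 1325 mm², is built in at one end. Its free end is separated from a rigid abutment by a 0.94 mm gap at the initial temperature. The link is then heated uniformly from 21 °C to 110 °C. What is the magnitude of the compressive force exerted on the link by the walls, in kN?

P ≈ 64.2 kN

Free thermal elongation = αΔT L = 18.3×10⁻⁶ × 89 × 825 = 1.344 mm.
After closing the 0.94 mm clearance, 1.344 − 0.94 = 0.4037 mm of expansion remains to be suppressed by the wall.
That suppressed elongation corresponds to σ = E·Δ/L = 99×10³ × 0.4037/825 = 48.44 MPa.
P = σA = 48.44 × 1325 = 64.18 kN.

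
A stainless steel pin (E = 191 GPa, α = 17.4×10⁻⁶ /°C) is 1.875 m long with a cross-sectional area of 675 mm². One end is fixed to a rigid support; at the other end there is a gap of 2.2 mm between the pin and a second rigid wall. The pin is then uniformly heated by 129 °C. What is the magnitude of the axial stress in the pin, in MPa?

σ ≈ 205 MPa (compressive)

Unrestrained expansion: δ_free = αΔT L = 17.4×10⁻⁶ × 129 × 1875 = 4.209 mm.
After closing the 2.2 mm clearance, 4.209 − 2.2 = 2.009 mm of expansion remains to be suppressed by the wall.
That suppressed elongation corresponds to σ = E·Δ/L = 191×10³ × 2.009/1875 = 204.6 MPa.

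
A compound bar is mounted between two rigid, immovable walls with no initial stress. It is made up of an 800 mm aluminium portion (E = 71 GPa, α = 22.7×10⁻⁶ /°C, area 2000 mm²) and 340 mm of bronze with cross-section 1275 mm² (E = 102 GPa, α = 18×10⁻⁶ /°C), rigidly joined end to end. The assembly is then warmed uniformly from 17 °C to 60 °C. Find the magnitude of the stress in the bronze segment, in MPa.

σ ≈ 99.3 MPa (compressive)

If the supports were absent, the total length change would be Σ αᵢΔT Lᵢ = 22.7×10⁻⁶×43×800 + 18×10⁻⁶×43×340 = 1.044 mm.
Since the ends are fixed, an axial force P builds up, equal in every segment, with P · Σ Lᵢ/(AᵢEᵢ) = δ_free.
Σ Lᵢ/(AᵢEᵢ) = 800/(2000×71×10³) + 340/(1275×102×10³) = 8.248×10⁻⁶ mm/N.
P = 1.044 / 8.248×10⁻⁶ = 126600 N = 126.6 kN, compressive.
σ_{bronze} = P / A = 126600 / 1275 = 99.28 MPa.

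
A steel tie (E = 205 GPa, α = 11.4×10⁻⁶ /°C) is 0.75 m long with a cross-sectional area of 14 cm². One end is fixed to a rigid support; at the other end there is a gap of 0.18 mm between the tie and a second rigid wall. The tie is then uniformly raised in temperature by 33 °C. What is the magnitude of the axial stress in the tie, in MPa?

σ ≈ 27.9 MPa (compressive)

If the wall were absent the tie would grow by αΔT L = 11.4×10⁻⁶ × 33 × 750 = 0.2822 mm.
The gap closes (δ_free > 0.18 mm) and the wall then resists a further 0.2822 − 0.18 = 0.1022 mm of expansion.
So σ = E(δ_free − g)/L = 205×10³ × 0.1022/750 = 27.92 MPa.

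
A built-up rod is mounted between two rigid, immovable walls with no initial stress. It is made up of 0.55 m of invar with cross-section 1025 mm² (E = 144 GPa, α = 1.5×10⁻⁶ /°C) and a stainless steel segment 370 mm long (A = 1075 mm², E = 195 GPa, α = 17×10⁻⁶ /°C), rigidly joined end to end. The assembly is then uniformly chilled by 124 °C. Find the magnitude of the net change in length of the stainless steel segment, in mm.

If the supports were absent, the total length change would be Σ αᵢΔT Lᵢ = 1.5×10⁻⁶×124×550 + 17×10⁻⁶×124×370 = 0.8823 mm.
The walls prevent any net length change, so an axial force P (same in every segment) develops. Compatibility: P · Σ Lᵢ/(AᵢEᵢ) = δ_free.
Σ Lᵢ/(AᵢEᵢ) = 550/(1025×144×10³) + 370/(1075×195×10³) = 5.491×10⁻⁶ mm/N.
Hence P = δ_free / Σ(L/AE) = 0.8823/5.491×10⁻⁶ = 160.7 kN (tensile).
For the stainless steel segment, free thermal change = 17×10⁻⁶×124×370 = 0.78 mm and elastic change from P = 160700×370/(1075×195×10³) = 0.2836 mm; these oppose, so the net change is 0.496 mm (segment shortens).

|ΔL| ≈ 0.496 mm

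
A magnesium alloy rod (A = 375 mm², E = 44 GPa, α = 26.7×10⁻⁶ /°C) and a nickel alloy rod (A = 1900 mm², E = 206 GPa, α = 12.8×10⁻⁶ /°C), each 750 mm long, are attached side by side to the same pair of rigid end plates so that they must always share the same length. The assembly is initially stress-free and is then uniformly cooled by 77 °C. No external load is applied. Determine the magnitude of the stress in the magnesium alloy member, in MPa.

σ ≈ 45.2 MPa (tensile)

Equilibrium of a rigid end plate with no external load gives equal and opposite internal forces ±P in the two members. Since α_{magnesium alloy} > α_{nickel alloy}, cooling drives the magnesium alloy into tension and the nickel alloy into compression.
Setting the final lengths equal and cancelling L: (α₁ − α₂)ΔT = P/(A₁E₁) + P/(A₂E₂).
|α₁ − α₂|·ΔT = 13.9×10⁻⁶ × 77 = 0.00107.
1/(A₁E₁) + 1/(A₂E₂) = 1/(375×44×10³) + 1/(1900×206×10³) = 6.316×10⁻⁸ N⁻¹.
So P = 0.00107 / 6.316×10⁻⁸ = 16.95 kN.
σ_{magnesium alloy} = P/A₁ = 16950/375 = 45.19 MPa, tensile.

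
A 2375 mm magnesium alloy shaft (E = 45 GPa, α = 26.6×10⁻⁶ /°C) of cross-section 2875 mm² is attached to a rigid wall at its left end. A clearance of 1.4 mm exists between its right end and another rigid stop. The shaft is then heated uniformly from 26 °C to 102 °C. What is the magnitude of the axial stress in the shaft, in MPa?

Free thermal elongation = αΔT L = 26.6×10⁻⁶ × 76 × 2375 = 4.801 mm.
After closing the 1.4 mm clearance, 4.801 − 1.4 = 3.401 mm of expansion remains to be suppressed by the wall.
That suppressed elongation corresponds to σ = E·Δ/L = 45×10³ × 3.401/2375 = 64.45 MPa.

σ ≈ 64.4 MPa (compressive)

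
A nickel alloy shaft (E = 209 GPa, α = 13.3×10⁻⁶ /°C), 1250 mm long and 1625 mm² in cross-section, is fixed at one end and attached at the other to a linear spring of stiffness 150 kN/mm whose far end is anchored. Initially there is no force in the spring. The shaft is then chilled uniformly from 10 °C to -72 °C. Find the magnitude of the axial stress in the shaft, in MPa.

σ ≈ 81.1 MPa (tensile)

The unrestrained thermal change is αΔT L = 13.3×10⁻⁶ × 82 × 1250 = 1.363 mm.
Let P be the tensile force in the spring. The shaft extends elastically by PL/(AE) and the spring stretches by P/k; together these equal δ_free.
P [ L/(AE) + 1/k ] = δ_free → P [ 1250/(1625×209×10³) + 1/(150×10³) ] = 1.363.
P = 1.363 / 1.035×10⁻⁵ = 131800 N.
σ = P/A = 131800/1625 = 81.08 MPa.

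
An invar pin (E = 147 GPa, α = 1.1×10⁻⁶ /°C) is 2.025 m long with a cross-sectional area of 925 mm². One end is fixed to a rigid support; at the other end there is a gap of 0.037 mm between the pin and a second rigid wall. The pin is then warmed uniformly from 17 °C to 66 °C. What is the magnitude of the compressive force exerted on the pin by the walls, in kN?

Unrestrained expansion: δ_free = αΔT L = 1.1×10⁻⁶ × 49 × 2025 = 0.1091 mm.
This exceeds the 0.037 mm gap, so the wall pushes back. The portion of expansion that must be recovered elastically is δ_free − gap = 0.1091 − 0.037 = 0.07215 mm.
So σ = E(δ_free − g)/L = 147×10³ × 0.07215/2025 = 5.237 MPa.
Force on the wall = σA = 5.237 × 925 mm² = 4.845 kN.

P ≈ 4.84 kN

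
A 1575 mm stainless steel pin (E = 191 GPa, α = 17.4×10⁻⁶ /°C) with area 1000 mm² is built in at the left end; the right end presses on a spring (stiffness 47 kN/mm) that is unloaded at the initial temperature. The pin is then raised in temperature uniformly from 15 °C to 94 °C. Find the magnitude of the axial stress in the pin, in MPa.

σ ≈ 73.3 MPa (compressive)

If the spring were absent the pin would lengthen by αΔT L = 17.4×10⁻⁶ × 79 × 1575 = 2.165 mm.
Let P be the compressive force at the spring. The pin shortens elastically by PL/(AE) and the spring compresses by P/k; together these equal δ_free.
P [ L/(AE) + 1/k ] = δ_free → P [ 1575/(1000×191×10³) + 1/(47×10³) ] = 2.165.
P = 2.165 / 2.952×10⁻⁵ = 73330 N.
σ = P/A = 73330/1000 = 73.33 MPa.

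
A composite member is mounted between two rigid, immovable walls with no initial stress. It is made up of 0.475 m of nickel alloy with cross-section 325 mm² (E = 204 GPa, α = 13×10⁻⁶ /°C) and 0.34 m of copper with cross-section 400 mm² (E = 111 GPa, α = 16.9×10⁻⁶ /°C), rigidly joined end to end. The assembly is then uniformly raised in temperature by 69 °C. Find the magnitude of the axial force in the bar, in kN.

P ≈ 55.5 kN (compressive)

Free thermal expansion of the whole bar: Σ αᵢΔT Lᵢ = 13×10⁻⁶×69×475 + 16.9×10⁻⁶×69×340 = 0.8225 mm.
Since the ends are fixed, an axial force P builds up, equal in every segment, with P · Σ Lᵢ/(AᵢEᵢ) = δ_free.
Σ Lᵢ/(AᵢEᵢ) = 475/(325×204×10³) + 340/(400×111×10³) = 1.482×10⁻⁵ mm/N.
So P = 0.8225 / 1.482×10⁻⁵ = 55.49 kN, compressive.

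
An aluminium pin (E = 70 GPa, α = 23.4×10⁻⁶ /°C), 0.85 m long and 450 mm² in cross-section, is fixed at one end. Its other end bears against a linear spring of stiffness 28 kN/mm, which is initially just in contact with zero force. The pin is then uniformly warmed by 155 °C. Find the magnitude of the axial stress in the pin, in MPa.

σ ≈ 109 MPa (compressive)

The unrestrained thermal change is αΔT L = 23.4×10⁻⁶ × 155 × 850 = 3.083 mm.
Let P be the compressive force at the spring. The pin shortens elastically by PL/(AE) and the spring compresses by P/k; together these equal δ_free.
So P = δ_free / [L/(AE) + 1/k] = 3.083 / [ 850/(450×70×10³) + 1/(28×10³) ].
P = 3.083 / 6.27×10⁻⁵ = 49170 N.
σ = P/A = 49170/450 = 109.3 MPa.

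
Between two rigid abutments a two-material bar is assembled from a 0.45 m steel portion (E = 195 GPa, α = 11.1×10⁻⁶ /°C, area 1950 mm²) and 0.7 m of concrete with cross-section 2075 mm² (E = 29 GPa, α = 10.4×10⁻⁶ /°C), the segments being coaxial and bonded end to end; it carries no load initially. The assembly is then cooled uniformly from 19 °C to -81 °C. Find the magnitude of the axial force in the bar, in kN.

P ≈ 95.8 kN (tensile)

With the walls removed the bar would change length by δ_free = Σ αᵢΔT Lᵢ = 11.1×10⁻⁶×100×450 + 10.4×10⁻⁶×100×700 = 1.228 mm.
The rigid supports impose zero overall length change; the single axial force P common to all segments must satisfy P Σ Lᵢ/(AᵢEᵢ) = δ_free.
Σ Lᵢ/(AᵢEᵢ) = 450/(1950×195×10³) + 700/(2075×29×10³) = 1.282×10⁻⁵ mm/N.
Hence P = δ_free / Σ(L/AE) = 1.228/1.282×10⁻⁵ = 95.78 kN (tensile).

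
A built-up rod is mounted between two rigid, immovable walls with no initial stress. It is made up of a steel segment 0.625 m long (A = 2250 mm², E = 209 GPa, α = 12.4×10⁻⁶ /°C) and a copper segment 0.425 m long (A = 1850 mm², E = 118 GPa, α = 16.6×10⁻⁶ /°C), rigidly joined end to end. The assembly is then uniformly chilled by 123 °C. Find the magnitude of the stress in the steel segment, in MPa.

σ ≈ 247 MPa (tensile)

With the walls removed the bar would change length by δ_free = Σ αᵢΔT Lᵢ = 12.4×10⁻⁶×123×625 + 16.6×10⁻⁶×123×425 = 1.821 mm.
The walls prevent any net length change, so an axial force P (same in every segment) develops. Compatibility: P · Σ Lᵢ/(AᵢEᵢ) = δ_free.
Σ Lᵢ/(AᵢEᵢ) = 625/(2250×209×10³) + 425/(1850×118×10³) = 3.276×10⁻⁶ mm/N.
P = 1.821 / 3.276×10⁻⁶ = 555900 N = 555.9 kN, tensile.
σ_{steel} = P / A = 555900 / 2250 = 247.1 MPa.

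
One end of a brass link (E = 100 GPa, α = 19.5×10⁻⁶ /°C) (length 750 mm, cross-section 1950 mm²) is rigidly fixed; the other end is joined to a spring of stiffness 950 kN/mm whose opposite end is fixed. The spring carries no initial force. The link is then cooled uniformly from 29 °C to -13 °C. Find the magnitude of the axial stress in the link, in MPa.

The unrestrained thermal change is αΔT L = 19.5×10⁻⁶ × 42 × 750 = 0.6142 mm.
Let P be the tensile force in the spring. The link extends elastically by PL/(AE) and the spring stretches by P/k; together these equal δ_free.
So P = δ_free / [L/(AE) + 1/k] = 0.6142 / [ 750/(1950×100×10³) + 1/(950×10³) ].
P = 0.6142 / 4.899×10⁻⁶ = 125400 N.
σ = P/A = 125400/1950 = 64.3 MPa.

σ ≈ 64.3 MPa (tensile)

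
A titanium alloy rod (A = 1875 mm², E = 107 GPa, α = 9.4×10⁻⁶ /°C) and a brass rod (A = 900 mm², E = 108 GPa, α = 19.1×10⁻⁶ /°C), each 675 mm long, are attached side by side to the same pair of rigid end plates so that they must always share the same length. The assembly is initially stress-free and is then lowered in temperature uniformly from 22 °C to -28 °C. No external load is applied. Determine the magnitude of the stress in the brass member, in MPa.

σ ≈ 35.3 MPa (tensile)

Equilibrium of a rigid end plate with no external load gives equal and opposite internal forces ±P in the two members. Since α_{brass} > α_{titanium alloy}, cooling drives the brass into tension and the titanium alloy into compression.
Setting the final lengths equal and cancelling L: (α₁ − α₂)ΔT = P/(A₁E₁) + P/(A₂E₂).
|α₁ − α₂|·ΔT = 9.7×10⁻⁶ × 50 = 0.000485.
1/(A₁E₁) + 1/(A₂E₂) = 1/(1875×107×10³) + 1/(900×108×10³) = 1.527×10⁻⁸ N⁻¹.
P = 0.000485 / 1.527×10⁻⁸ = 31760 N = 31.76 kN.
σ_{brass} = P/A₂ = 31760/900 = 35.28 MPa, tensile.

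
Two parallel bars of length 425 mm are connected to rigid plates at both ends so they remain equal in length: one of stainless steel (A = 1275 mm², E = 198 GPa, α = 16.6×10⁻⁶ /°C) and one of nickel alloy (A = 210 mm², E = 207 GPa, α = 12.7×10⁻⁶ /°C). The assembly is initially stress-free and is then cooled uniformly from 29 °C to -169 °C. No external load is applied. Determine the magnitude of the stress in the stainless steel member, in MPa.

σ ≈ 22.5 MPa (tensile)

Both members must finish at the same length. With the larger α, the stainless steel tends to over-contract; the plates restrain it, putting the stainless steel in tension and the nickel alloy in compression. With no external load the two internal forces are equal and opposite, magnitude P.
Setting the final lengths equal and cancelling L: (α₁ − α₂)ΔT = P/(A₁E₁) + P/(A₂E₂).
|α₁ − α₂|·ΔT = 3.9×10⁻⁶ × 198 = 0.0007722.
1/(A₁E₁) + 1/(A₂E₂) = 1/(1275×198×10³) + 1/(210×207×10³) = 2.697×10⁻⁸ N⁻¹.
So P = 0.0007722 / 2.697×10⁻⁸ = 28.64 kN.
σ_{stainless steel} = P/A₁ = 28640/1275 = 22.46 MPa, tensile.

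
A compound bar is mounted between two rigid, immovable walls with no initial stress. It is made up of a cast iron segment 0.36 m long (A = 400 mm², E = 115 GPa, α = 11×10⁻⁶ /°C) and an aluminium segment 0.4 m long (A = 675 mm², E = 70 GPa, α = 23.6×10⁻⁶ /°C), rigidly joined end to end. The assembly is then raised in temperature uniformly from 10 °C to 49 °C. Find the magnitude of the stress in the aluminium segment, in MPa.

Free thermal expansion of the whole bar: Σ αᵢΔT Lᵢ = 11×10⁻⁶×39×360 + 23.6×10⁻⁶×39×400 = 0.5226 mm.
Since the ends are fixed, an axial force P builds up, equal in every segment, with P · Σ Lᵢ/(AᵢEᵢ) = δ_free.
The series flexibility is Σ Lᵢ/(AᵢEᵢ) = 360/(400×115×10³) + 400/(675×70×10³) = 1.629×10⁻⁵ mm/N.
Hence P = δ_free / Σ(L/AE) = 0.5226/1.629×10⁻⁵ = 32.08 kN (compressive).
σ_{aluminium} = P / A = 32080 / 675 = 47.52 MPa.

σ ≈ 47.5 MPa (compressive)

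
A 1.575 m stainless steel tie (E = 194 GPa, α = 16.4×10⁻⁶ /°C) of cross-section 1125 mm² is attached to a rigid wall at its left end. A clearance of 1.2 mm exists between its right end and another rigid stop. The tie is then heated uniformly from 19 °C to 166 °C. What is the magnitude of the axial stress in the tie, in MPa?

Free thermal elongation = αΔT L = 16.4×10⁻⁶ × 147 × 1575 = 3.797 mm.
This exceeds the 1.2 mm gap, so the wall pushes back. The portion of expansion that must be recovered elastically is δ_free − gap = 3.797 − 1.2 = 2.597 mm.
Compatibility: PL/(AE) = 2.597 mm, so σ = P/A = E × (2.597/1575) = 319.9 MPa.

σ ≈ 320 MPa (compressive)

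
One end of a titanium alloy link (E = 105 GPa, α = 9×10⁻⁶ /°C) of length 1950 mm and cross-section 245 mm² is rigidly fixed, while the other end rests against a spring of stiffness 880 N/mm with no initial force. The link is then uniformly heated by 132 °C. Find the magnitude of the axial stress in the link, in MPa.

σ ≈ 7.8 MPa (compressive)

Free thermal expansion: δ_free = αΔT L = 9×10⁻⁶ × 132 × 1950 = 2.317 mm.
With a force P in the spring, the elastic change of the link is PL/(AE) and that of the spring is P/k; compatibility requires their sum to equal δ_free.
So P = δ_free / [L/(AE) + 1/k] = 2.317 / [ 1950/(245×105×10³) + 1/(880) ].
P = 2.317 / 0.001212 = 1911 N.
σ = P/A = 1911/245 = 7.801 MPa.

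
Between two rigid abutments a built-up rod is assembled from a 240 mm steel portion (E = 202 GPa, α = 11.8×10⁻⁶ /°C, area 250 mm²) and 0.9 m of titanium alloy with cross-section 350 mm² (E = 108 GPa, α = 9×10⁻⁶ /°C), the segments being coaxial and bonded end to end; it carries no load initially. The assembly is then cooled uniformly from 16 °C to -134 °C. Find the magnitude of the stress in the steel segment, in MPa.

Free thermal contraction of the whole bar: Σ αᵢΔT Lᵢ = 11.8×10⁻⁶×150×240 + 9×10⁻⁶×150×900 = 1.64 mm.
The rigid supports impose zero overall length change; the single axial force P common to all segments must satisfy P Σ Lᵢ/(AᵢEᵢ) = δ_free.
The series flexibility is Σ Lᵢ/(AᵢEᵢ) = 240/(250×202×10³) + 900/(350×108×10³) = 2.856×10⁻⁵ mm/N.
Hence P = δ_free / Σ(L/AE) = 1.64/2.856×10⁻⁵ = 57.41 kN (tensile).
σ_{steel} = P / A = 57410 / 250 = 229.6 MPa.

σ ≈ 230 MPa (tensile)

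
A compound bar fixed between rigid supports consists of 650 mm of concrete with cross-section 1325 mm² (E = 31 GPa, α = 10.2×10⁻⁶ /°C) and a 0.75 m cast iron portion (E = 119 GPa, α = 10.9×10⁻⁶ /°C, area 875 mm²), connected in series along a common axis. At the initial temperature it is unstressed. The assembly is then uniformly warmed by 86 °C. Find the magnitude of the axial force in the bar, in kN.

P ≈ 55.3 kN (compressive)

Free thermal expansion of the whole bar: Σ αᵢΔT Lᵢ = 10.2×10⁻⁶×86×650 + 10.9×10⁻⁶×86×750 = 1.273 mm.
The walls prevent any net length change, so an axial force P (same in every segment) develops. Compatibility: P · Σ Lᵢ/(AᵢEᵢ) = δ_free.
Σ Lᵢ/(AᵢEᵢ) = 650/(1325×31×10³) + 750/(875×119×10³) = 2.303×10⁻⁵ mm/N.
P = 1.273 / 2.303×10⁻⁵ = 55290 N = 55.29 kN, compressive.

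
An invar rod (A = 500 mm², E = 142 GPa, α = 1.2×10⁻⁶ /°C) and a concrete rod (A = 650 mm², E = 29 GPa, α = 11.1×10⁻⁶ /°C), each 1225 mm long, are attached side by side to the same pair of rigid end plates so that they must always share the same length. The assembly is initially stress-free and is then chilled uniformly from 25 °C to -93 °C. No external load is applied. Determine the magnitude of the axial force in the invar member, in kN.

P ≈ 17.4 kN (compressive in the invar)

Equilibrium of a rigid end plate with no external load gives equal and opposite internal forces ±P in the two members. Since α_{concrete} > α_{invar}, cooling drives the concrete into tension and the invar into compression.
Compatibility of the two members (thermal + elastic change equal): (α₁ − α₂)ΔT = P·[1/(A₁E₁) + 1/(A₂E₂)].
|α₁ − α₂|·ΔT = 9.9×10⁻⁶ × 118 = 0.001168.
1/(A₁E₁) + 1/(A₂E₂) = 1/(500×142×10³) + 1/(650×29×10³) = 6.713×10⁻⁸ N⁻¹.
P = 0.001168 / 6.713×10⁻⁸ = 17400 N = 17.4 kN.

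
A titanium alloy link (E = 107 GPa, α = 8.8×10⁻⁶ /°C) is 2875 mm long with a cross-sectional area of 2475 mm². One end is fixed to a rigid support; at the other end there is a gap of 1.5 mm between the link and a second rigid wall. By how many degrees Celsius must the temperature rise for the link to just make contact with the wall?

The gap closes when αΔT L = 1.5 mm, since the link is still unstressed at that instant.
So ΔT = g/(αL) = 1.5/(8.8×10⁻⁶ × 2875) = 59.29 °C.

ΔT ≈ 59.3 °C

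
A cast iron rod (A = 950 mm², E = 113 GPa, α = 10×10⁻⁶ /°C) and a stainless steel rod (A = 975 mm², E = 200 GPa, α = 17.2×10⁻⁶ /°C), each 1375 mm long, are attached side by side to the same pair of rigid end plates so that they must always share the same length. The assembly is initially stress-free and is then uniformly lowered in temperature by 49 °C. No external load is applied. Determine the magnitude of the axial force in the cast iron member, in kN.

The stainless steel has the larger α, so on cooling it would change length more than the cast iron if both were free. The rigid plates force a common final length, so the stainless steel is put into tension and the cast iron into compression, with equal and opposite forces P (no external load).
Equating the net (thermal + elastic) strains gives |α₁ − α₂|·ΔT = P·[1/(A₁E₁) + 1/(A₂E₂)].
|α₁ − α₂|·ΔT = 7.2×10⁻⁶ × 49 = 0.0003528.
1/(A₁E₁) + 1/(A₂E₂) = 1/(950×113×10³) + 1/(975×200×10³) = 1.444×10⁻⁸ N⁻¹.
So P = 0.0003528 / 1.444×10⁻⁸ = 24.43 kN.

P ≈ 24.4 kN (compressive in the cast iron)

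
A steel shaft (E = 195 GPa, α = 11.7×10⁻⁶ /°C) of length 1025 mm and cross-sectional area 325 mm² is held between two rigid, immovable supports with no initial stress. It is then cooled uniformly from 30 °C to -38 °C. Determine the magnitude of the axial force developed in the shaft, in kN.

P ≈ 50.4 kN (tensile)

With zero net strain, σ = E·αΔT = 195 GPa × 11.7×10⁻⁶ × 68 = 155.1 MPa.
Axial force P = σA = 155.1 × 325 = 50420 N = 50.42 kN, tensile.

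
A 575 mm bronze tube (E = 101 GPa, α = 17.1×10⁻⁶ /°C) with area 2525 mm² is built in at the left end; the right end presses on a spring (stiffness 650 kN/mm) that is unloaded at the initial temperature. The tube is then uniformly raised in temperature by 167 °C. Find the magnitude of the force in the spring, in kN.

P ≈ 433 kN

If the spring were absent the tube would lengthen by αΔT L = 17.1×10⁻⁶ × 167 × 575 = 1.642 mm.
Let P be the compressive force at the spring. The tube shortens elastically by PL/(AE) and the spring compresses by P/k; together these equal δ_free.
So P = δ_free / [L/(AE) + 1/k] = 1.642 / [ 575/(2525×101×10³) + 1/(650×10³) ].
P = 1.642 / 3.793×10⁻⁶ = 432900 N.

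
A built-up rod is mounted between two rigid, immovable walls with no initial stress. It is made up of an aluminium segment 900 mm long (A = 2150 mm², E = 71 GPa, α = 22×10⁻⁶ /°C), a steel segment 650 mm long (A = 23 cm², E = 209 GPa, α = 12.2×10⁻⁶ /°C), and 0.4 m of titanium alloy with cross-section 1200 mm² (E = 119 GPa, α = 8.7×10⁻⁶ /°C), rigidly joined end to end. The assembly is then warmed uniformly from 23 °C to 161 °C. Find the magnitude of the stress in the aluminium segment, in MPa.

σ ≈ 199 MPa (compressive)

Free thermal expansion of the whole bar: Σ αᵢΔT Lᵢ = 22×10⁻⁶×138×900 + 12.2×10⁻⁶×138×650 + 8.7×10⁻⁶×138×400 = 4.307 mm.
The rigid supports impose zero overall length change; the single axial force P common to all segments must satisfy P Σ Lᵢ/(AᵢEᵢ) = δ_free.
Σ Lᵢ/(AᵢEᵢ) = 900/(2150×71×10³) + 650/(2300×209×10³) + 400/(1200×119×10³) = 1.005×10⁻⁵ mm/N.
Hence P = δ_free / Σ(L/AE) = 4.307/1.005×10⁻⁵ = 428.6 kN (compressive).
σ_{aluminium} = P / A = 428600 / 2150 = 199.3 MPa.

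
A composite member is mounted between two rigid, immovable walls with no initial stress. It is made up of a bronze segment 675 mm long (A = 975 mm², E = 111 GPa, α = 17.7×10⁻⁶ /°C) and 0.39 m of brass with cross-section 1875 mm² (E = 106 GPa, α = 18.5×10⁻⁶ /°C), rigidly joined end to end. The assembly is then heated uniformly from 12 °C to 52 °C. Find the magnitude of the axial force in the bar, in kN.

P ≈ 93.5 kN (compressive)

If the supports were absent, the total length change would be Σ αᵢΔT Lᵢ = 17.7×10⁻⁶×40×675 + 18.5×10⁻⁶×40×390 = 0.7665 mm.
The walls prevent any net length change, so an axial force P (same in every segment) develops. Compatibility: P · Σ Lᵢ/(AᵢEᵢ) = δ_free.
The series flexibility is Σ Lᵢ/(AᵢEᵢ) = 675/(975×111×10³) + 390/(1875×106×10³) = 8.199×10⁻⁶ mm/N.
P = 0.7665 / 8.199×10⁻⁶ = 93480 N = 93.48 kN, compressive.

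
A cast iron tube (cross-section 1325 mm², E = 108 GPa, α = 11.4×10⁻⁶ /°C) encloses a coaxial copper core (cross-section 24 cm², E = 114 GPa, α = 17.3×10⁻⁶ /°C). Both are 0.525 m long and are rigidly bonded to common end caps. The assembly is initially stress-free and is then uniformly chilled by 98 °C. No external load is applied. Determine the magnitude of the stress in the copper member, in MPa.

Both members must finish at the same length. With the larger α, the copper tends to over-contract; the plates restrain it, putting the copper in tension and the cast iron in compression. With no external load the two internal forces are equal and opposite, magnitude P.
Setting the final lengths equal and cancelling L: (α₁ − α₂)ΔT = P/(A₁E₁) + P/(A₂E₂).
|α₁ − α₂|·ΔT = 5.9×10⁻⁶ × 98 = 0.0005782.
1/(A₁E₁) + 1/(A₂E₂) = 1/(1325×108×10³) + 1/(2400×114×10³) = 1.064×10⁻⁸ N⁻¹.
So P = 0.0005782 / 1.064×10⁻⁸ = 54.33 kN.
σ_{copper} = P/A₂ = 54330/2400 = 22.64 MPa, tensile.

σ ≈ 22.6 MPa (tensile)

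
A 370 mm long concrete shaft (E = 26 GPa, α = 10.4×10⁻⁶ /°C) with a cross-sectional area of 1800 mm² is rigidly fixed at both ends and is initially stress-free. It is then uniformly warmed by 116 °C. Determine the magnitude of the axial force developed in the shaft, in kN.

P ≈ 56.5 kN (compressive)

Full restraint means ε = 0, so the stress is σ = EαΔT = 26×10³ × 10.4×10⁻⁶ × 116 = 31.37 MPa.
Then P = σA = 31.37 × 1800 mm² = 56.46 kN, compressive.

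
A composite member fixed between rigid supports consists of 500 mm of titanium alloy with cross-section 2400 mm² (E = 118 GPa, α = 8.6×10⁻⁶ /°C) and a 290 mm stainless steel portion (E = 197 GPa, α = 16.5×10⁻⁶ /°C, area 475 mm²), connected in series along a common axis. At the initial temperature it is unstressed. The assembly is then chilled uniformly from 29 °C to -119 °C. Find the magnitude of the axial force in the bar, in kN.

P ≈ 276 kN (tensile)

With the walls removed the bar would change length by δ_free = Σ αᵢΔT Lᵢ = 8.6×10⁻⁶×148×500 + 16.5×10⁻⁶×148×290 = 1.345 mm.
The walls prevent any net length change, so an axial force P (same in every segment) develops. Compatibility: P · Σ Lᵢ/(AᵢEᵢ) = δ_free.
The series flexibility is Σ Lᵢ/(AᵢEᵢ) = 500/(2400×118×10³) + 290/(475×197×10³) = 4.865×10⁻⁶ mm/N.
Hence P = δ_free / Σ(L/AE) = 1.345/4.865×10⁻⁶ = 276.4 kN (tensile).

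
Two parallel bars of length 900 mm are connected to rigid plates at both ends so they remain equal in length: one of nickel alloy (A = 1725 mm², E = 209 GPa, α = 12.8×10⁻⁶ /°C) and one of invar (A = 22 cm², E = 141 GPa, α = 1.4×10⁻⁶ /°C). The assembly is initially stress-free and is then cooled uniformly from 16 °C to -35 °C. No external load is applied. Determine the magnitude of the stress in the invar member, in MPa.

Equilibrium of a rigid end plate with no external load gives equal and opposite internal forces ±P in the two members. Since α_{nickel alloy} > α_{invar}, cooling drives the nickel alloy into tension and the invar into compression.
Equating the net (thermal + elastic) strains gives |α₁ − α₂|·ΔT = P·[1/(A₁E₁) + 1/(A₂E₂)].
|α₁ − α₂|·ΔT = 11.4×10⁻⁶ × 51 = 0.0005814.
1/(A₁E₁) + 1/(A₂E₂) = 1/(1725×209×10³) + 1/(2200×141×10³) = 5.997×10⁻⁹ N⁻¹.
So P = 0.0005814 / 5.997×10⁻⁹ = 96.94 kN.
σ_{invar} = P/A₂ = 96940/2200 = 44.06 MPa, compressive.

σ ≈ 44.1 MPa (compressive)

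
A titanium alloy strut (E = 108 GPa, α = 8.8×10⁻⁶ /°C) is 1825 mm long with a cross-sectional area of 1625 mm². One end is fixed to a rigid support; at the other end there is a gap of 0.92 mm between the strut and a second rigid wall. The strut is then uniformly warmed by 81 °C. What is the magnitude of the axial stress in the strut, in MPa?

Unrestrained expansion: δ_free = αΔT L = 8.8×10⁻⁶ × 81 × 1825 = 1.301 mm.
This exceeds the 0.92 mm gap, so the wall pushes back. The portion of expansion that must be recovered elastically is δ_free − gap = 1.301 − 0.92 = 0.3809 mm.
That suppressed elongation corresponds to σ = E·Δ/L = 108×10³ × 0.3809/1825 = 22.54 MPa.

σ ≈ 22.5 MPa (compressive)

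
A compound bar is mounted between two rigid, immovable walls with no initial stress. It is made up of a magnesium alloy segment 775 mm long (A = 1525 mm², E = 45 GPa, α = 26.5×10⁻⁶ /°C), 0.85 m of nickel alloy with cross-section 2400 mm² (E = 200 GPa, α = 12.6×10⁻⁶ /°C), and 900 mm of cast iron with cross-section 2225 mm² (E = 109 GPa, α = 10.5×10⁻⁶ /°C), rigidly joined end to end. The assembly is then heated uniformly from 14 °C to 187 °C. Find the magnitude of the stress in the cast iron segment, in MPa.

σ ≈ 189 MPa (compressive)

If the supports were absent, the total length change would be Σ αᵢΔT Lᵢ = 26.5×10⁻⁶×173×775 + 12.6×10⁻⁶×173×850 + 10.5×10⁻⁶×173×900 = 7.041 mm.
The rigid supports impose zero overall length change; the single axial force P common to all segments must satisfy P Σ Lᵢ/(AᵢEᵢ) = δ_free.
Σ Lᵢ/(AᵢEᵢ) = 775/(1525×45×10³) + 850/(2400×200×10³) + 900/(2225×109×10³) = 1.678×10⁻⁵ mm/N.
So P = 7.041 / 1.678×10⁻⁵ = 419.7 kN, compressive.
σ_{cast iron} = P / A = 419700 / 2225 = 188.6 MPa.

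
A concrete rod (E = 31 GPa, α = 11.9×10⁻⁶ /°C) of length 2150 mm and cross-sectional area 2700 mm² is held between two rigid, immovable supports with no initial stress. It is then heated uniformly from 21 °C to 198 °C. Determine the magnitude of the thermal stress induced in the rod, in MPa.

With length fixed, the mechanical strain must cancel the thermal strain αΔT = 11.9×10⁻⁶ × 177 = 2106.3×10⁻⁶.
The stress required to suppress this strain is σ = Eε = 31×10³ × 2106.3×10⁻⁶ = 65.3 MPa, compressive since the rod is trying to expand.

σ ≈ 65.3 MPa (compressive)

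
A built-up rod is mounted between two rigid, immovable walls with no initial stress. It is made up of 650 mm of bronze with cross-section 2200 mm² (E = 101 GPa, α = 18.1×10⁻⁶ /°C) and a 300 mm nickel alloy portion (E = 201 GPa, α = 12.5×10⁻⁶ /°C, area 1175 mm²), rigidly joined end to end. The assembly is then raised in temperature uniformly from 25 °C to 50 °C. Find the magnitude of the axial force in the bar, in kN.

P ≈ 92.4 kN (compressive)

If the supports were absent, the total length change would be Σ αᵢΔT Lᵢ = 18.1×10⁻⁶×25×650 + 12.5×10⁻⁶×25×300 = 0.3879 mm.
The walls prevent any net length change, so an axial force P (same in every segment) develops. Compatibility: P · Σ Lᵢ/(AᵢEᵢ) = δ_free.
Σ Lᵢ/(AᵢEᵢ) = 650/(2200×101×10³) + 300/(1175×201×10³) = 4.196×10⁻⁶ mm/N.
P = 0.3879 / 4.196×10⁻⁶ = 92450 N = 92.45 kN, compressive.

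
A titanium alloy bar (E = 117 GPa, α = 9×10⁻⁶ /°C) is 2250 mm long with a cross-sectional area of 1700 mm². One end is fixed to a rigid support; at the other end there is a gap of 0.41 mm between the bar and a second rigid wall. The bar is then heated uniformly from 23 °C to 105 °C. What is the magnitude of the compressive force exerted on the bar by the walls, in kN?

If the wall were absent the bar would grow by αΔT L = 9×10⁻⁶ × 82 × 2250 = 1.661 mm.
After closing the 0.41 mm clearance, 1.661 − 0.41 = 1.251 mm of expansion remains to be suppressed by the wall.
Compatibility: PL/(AE) = 1.251 mm, so σ = P/A = E × (1.251/2250) = 65.03 MPa.
Force on the wall = σA = 65.03 × 1700 mm² = 110.5 kN.

P ≈ 111 kN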